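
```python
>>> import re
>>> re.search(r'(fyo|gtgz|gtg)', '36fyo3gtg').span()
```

The match spans [2:5] → 'fyo'.

(2, 5)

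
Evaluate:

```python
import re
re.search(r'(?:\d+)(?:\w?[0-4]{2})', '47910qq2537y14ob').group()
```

This matches one or more of a digit (non-capturing group); then optionally a word character, then exactly 2 of a character in [0-4] (non-capturing group).
`search` walks the string left to right and returns the first match it finds.
The match spans [0:5] → '47910'.

'47910'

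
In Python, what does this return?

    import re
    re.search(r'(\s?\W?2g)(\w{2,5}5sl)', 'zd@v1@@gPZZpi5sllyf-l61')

None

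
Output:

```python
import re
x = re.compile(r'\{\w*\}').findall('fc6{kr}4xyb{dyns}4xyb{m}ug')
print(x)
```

Walking the string: at [3:7] → '{kr}'; at [11:17] → '{dyns}'; at [21:24] → '{m}'.
No capturing groups, so `findall` returns the 3 full match strings.

['{kr}', '{dyns}', '{m}']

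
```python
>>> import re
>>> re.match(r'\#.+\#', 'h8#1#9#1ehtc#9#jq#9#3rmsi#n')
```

None

`re.match` only tries the pattern at the start of the string.
Here the pattern fails at index 0, so the call returns None.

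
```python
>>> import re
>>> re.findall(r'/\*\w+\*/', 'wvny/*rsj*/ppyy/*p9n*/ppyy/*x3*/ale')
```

['/*rsj*/', '/*p9n*/', '/*x3*/']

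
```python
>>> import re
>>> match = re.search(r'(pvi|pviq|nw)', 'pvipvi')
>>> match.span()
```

(0, 3)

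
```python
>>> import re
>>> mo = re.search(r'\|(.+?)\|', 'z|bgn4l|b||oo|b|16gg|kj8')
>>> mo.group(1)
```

The match spans [1:8] → '|bgn4l|'.
Captured: group 1 = 'bgn4l'.

'bgn4l'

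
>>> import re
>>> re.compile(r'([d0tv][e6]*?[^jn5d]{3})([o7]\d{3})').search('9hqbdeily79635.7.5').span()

Pattern: one of [d0tv], then zero or more of one of [e6] (lazy), then exactly 3 of any character except [jn5d] (captured); then one of [o7], then exactly 3 of a digit (captured).
Unlike `match`, `search` isn't anchored — it looks for the pattern anywhere in the string.
The match spans [4:13] → 'deily7963'.
Captured: group 1 = 'deily', group 2 = '7963'.

(4, 13)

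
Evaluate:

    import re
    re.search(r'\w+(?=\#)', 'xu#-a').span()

(0, 2)

Because the assertion is zero-width, the text it checks is not consumed and won't appear in the result.
Unlike `match`, `search` isn't anchored — it looks for the pattern anywhere in the string.
The match spans [0:2] → 'xu'.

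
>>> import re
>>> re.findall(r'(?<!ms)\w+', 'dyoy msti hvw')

The negative lookaround is zero-width — it rules out positions where the adjacent text would match, without consuming anything.
Matches: at [0:4] → 'dyoy'; at [5:9] → 'msti'; at [10:13] → 'hvw'.
`findall` yields the raw match text (3 of them) because the pattern has no groups.

['dyoy', 'msti', 'hvw']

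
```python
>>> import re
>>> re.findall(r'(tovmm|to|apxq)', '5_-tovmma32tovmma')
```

['tovmm', 'tovmm']

The regex engine tests alternatives in the order written; an earlier branch that matches wins even if a later one would match more.
Matches: at [3:8] match 'tovmm', group 1 = 'tovmm'; at [11:16] match 'tovmm', group 1 = 'tovmm'.
With a single group, `findall` returns only what that group captured — 2 items.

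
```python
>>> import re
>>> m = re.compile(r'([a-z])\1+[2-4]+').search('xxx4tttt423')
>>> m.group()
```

The backreference `\1` re-matches whatever the first group consumed, character for character.
Unlike `match`, `search` isn't anchored — it looks for the pattern anywhere in the string.
The match spans [0:4] → 'xxx4'.
Captured: group 1 = 'x'.

'xxx4'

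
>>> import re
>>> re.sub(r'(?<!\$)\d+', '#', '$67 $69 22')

'$6# $6# #'

The negative lookahead/lookbehind blocks any match where the forbidden context is present.
`sub` substitutes '#' at each match site.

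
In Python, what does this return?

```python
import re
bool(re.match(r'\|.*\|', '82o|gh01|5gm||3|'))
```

False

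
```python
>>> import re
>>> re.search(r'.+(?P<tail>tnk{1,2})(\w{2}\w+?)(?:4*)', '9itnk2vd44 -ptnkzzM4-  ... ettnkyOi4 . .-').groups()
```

The match spans [0:36] → '9itnk2vd44 -ptnkzzM4-  ... ettnkyOi4'.
Captured: group 1 = 'tnk', group 2 = 'yOi'.

('tnk', 'yOi')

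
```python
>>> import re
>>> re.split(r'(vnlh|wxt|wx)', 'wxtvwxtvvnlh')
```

The regex engine tests alternatives in the order written; an earlier branch that matches wins even if a later one would match more.
Matches to split on: at [0:3] → 'wxt'; at [4:7] → 'wxt'; at [8:12] → 'vnlh'.
`re.split` interleaves the captured-group text with the surrounding fragments.

['', 'wxt', 'v', 'wxt', 'v', 'vnlh', '']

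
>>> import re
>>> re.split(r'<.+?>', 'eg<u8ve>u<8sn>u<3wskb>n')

Each match becomes a cut point; 4 segments remain.

['eg', 'u', 'u', 'n']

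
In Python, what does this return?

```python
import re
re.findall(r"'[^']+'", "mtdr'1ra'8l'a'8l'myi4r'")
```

`findall` yields the raw match text (3 of them) because the pattern has no groups.

["'1ra'", "'a'", "'myi4r'"]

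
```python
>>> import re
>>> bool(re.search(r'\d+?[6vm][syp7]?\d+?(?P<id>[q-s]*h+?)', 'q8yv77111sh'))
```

False

Pattern: one or more of a digit (lazy), then one of [6vm], then optionally one of [syp7]; then one or more of a digit (lazy); then zero or more of a character in [q-s], then one or more of the literal 'h' (lazy) (captured as 'id').
Here no position works, so the call returns None, and `bool(None)` is False.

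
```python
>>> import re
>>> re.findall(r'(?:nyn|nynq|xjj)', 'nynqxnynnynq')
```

Alternation isn't longest-match — the leftmost alternative that fits at this position is chosen.
Matches: at [0:3] → 'nyn'; at [5:8] → 'nyn'; at [8:11] → 'nyn'.
With no groups in the pattern, `findall` gives back each whole match — 3 here.

['nyn', 'nyn', 'nyn']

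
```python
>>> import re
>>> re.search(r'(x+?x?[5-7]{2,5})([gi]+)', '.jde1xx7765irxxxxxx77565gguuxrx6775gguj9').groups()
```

('xx7765', 'i')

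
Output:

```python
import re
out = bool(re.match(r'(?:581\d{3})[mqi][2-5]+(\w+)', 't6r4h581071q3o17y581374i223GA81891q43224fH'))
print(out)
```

False

The pattern matches the literal '581', then exactly 3 of a digit (non-capturing group); then one of [mqi], then one or more of a character in [2-5]; then one or more of a word character (captured).
`re.match` only tries the pattern at the start of the string.
Here position 0 doesn't satisfy it, so the call returns None, and `bool(None)` is False.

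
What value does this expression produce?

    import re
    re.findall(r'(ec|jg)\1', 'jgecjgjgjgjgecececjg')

['jg', 'jg', 'ec']

A backreference is literal: `\1` must see the identical characters the first group matched.
Walking the string: at [4:8] match 'jgjg', group 1 = 'jg'; at [8:12] match 'jgjg', group 1 = 'jg'; at [12:16] match 'ecec', group 1 = 'ec'.
One capturing group, so `findall` returns just the captured substring from each match — 3 in all.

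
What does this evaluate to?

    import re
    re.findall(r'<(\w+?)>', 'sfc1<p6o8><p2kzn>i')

['p6o8', 'p2kzn']

With a single group, `findall` returns only what that group captured — 2 items.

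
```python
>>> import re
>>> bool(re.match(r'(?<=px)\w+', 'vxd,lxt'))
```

`re.match` only tries the pattern at the start of the string.
Here the string doesn't start with a match, so the call returns None, and `bool(None)` is False.

False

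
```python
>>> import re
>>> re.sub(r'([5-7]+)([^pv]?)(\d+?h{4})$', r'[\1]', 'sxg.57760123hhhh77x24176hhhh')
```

'sxg.57760123hhhh[77]'

`\1` in the replacement pulls in group 1's text for each match.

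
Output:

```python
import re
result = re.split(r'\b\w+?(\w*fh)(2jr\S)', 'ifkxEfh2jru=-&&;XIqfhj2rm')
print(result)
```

['', 'fkxEfh', '2jru', '=-&&;XIqfhj2rm']

A non-greedy quantifier consumes as few characters as it can — just enough that the remainder of the pattern still matches from where it stops; whatever follows it matches normally.
Because the pattern has a capturing group, `split` also inserts each captured text between the pieces.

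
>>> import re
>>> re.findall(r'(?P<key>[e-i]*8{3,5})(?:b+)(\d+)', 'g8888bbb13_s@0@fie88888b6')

The pattern matches zero or more of a character in [e-i], then 3 to 5 of the literal '8' (captured as 'key'); then one or more of a literal 'b' (non-capturing group); then one or more of a digit (captured).
2 groups means each result is a tuple of 2 captured strings — 2 here.

[('g8888', '13'), ('fie88888', '6')]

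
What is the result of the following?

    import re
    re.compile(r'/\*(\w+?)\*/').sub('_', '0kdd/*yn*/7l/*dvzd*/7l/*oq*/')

Every occurrence is swapped for '_'.

'0kdd_7l_7l_'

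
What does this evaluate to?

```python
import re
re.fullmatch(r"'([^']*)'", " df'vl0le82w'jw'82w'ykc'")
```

`fullmatch` succeeds only if the pattern covers the string from start to end.
Here the pattern can't cover the whole string, so the call returns None.

None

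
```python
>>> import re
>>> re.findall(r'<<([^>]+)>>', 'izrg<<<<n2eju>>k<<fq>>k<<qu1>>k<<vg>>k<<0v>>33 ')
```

With a single group, `findall` returns only what that group captured — 5 items.

['<<n2eju', 'fq', 'qu1', 'vg', '0v']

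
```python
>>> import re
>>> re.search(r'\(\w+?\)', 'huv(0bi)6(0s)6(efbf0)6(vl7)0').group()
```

'(0bi)'

`search` walks the string left to right and returns the first match it finds.
The match spans [3:8] → '(0bi)'.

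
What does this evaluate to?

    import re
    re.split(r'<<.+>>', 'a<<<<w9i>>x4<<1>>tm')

['a', 'tm']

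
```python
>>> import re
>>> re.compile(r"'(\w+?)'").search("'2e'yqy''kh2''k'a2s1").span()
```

(0, 4)

`search` walks the string left to right and returns the first match it finds.
The match spans [0:4] → "'2e'".
Captured: group 1 = '2e'.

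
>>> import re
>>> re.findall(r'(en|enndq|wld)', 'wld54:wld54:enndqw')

['wld', 'wld', 'en']

`|` is ordered: at each position the engine commits to the first alternative that works.
Matches: at [0:3] match 'wld', group 1 = 'wld'; at [6:9] match 'wld', group 1 = 'wld'; at [12:14] match 'en', group 1 = 'en'.
One capturing group, so `findall` returns just the captured substring from each match — 3 in all.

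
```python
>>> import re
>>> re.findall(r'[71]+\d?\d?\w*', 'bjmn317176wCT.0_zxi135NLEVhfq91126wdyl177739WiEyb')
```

['17176wCT', '135NLEVhfq91126wdyl177739WiEyb']

Pattern: one or more of one of [71]; then optionally a digit, then optionally a digit, then zero or more of a word character.
Since nothing is captured, `findall` lists the 2 matched substrings directly.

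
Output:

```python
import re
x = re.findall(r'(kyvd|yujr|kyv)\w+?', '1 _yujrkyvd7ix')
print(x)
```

`findall` collects group 1 from the one match (1 total).

['yujr']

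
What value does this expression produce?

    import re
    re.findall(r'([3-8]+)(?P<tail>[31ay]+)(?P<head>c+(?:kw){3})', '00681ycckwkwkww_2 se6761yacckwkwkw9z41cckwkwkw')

[('68', '1y', 'cckwkwkw'), ('676', '1ya', 'cckwkwkw'), ('4', '1', 'cckwkwkw')]

The pattern matches one or more of a character in [3-8] (captured); then one or more of one of [31ay] (captured as 'tail'); then one or more of a literal 'c', then the literal 'kw' repeated 3 times (captured as 'head').
Walking the string: at [2:14] match '681ycckwkwkw', groups = ('68', '1y', 'cckwkwkw'); at [20:34] match '6761yacckwkwkw', groups = ('676', '1ya', 'cckwkwkw'); at [36:46] match '41cckwkwkw', groups = ('4', '1', 'cckwkwkw').
3 groups means each result is a tuple of 3 captured strings — 3 here.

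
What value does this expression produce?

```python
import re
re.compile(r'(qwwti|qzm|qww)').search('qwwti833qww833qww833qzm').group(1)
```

'qwwti'

The regex engine tests alternatives in the order written; an earlier branch that matches wins even if a later one would match more.
`search` walks the string left to right and returns the first match it finds.
The match spans [0:5] → 'qwwti'.
Captured: group 1 = 'qwwti'.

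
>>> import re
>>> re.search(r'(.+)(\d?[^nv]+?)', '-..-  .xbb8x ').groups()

Pattern: one or more of any character (captured); then optionally a digit, then one or more of any character except [nv] (lazy) (captured).
`re.search` scans for the first position where the pattern succeeds.
The match spans [0:13] → '-..-  .xbb8x '.
Captured: group 1 = '-..-  .xbb8x', group 2 = ' '.

('-..-  .xbb8x', ' ')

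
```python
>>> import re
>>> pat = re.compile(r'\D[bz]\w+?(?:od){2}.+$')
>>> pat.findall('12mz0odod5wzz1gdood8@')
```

The pattern matches a non-digit, then one of [bz]; then one or more of a word character (lazy), then the literal 'od' repeated 2 times, then one or more of any character; then anchored at the end.
`findall` yields the raw match text (1 of them) because the pattern has no groups.

['mz0odod5wzz1gdood8@']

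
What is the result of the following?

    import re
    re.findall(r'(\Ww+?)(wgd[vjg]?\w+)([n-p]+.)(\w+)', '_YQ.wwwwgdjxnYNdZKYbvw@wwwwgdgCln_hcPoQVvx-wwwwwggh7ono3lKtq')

[('.www', 'wgdjx', 'nY', 'NdZKYbvw'), ('@www', 'wgdgCln_hcP', 'oQ', 'Vvx')]

This matches a non-word character, then one or more of the literal 'w' (lazy) (captured); then the literal 'wgd', then optionally one of [vjg], then one or more of a word character (captured); then one or more of a character in [n-p], then any character (captured); then one or more of a word character (captured).
Scanning left to right: at [3:22] match '.wwwwgdjxnYNdZKYbvw', groups = ('.www', 'wgdjx', 'nY', 'NdZKYbvw'); at [22:42] match '@wwwwgdgCln_hcPoQVvx', groups = ('@www', 'wgdgCln_hcP', 'oQ', 'Vvx').
With 4 capturing groups, `findall` returns a 4-tuple per match.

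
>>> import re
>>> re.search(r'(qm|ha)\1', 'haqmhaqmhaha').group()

`\1` is not a pattern — it's the concrete string captured by group 1, re-applied verbatim.
The match spans [8:12] → 'haha'.

'haha'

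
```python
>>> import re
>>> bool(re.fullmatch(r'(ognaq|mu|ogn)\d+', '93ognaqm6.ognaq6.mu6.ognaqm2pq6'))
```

False

`fullmatch` succeeds only if the pattern covers the string from start to end.
Here the string isn't matched end-to-end, so the call returns None, and `bool(None)` is False.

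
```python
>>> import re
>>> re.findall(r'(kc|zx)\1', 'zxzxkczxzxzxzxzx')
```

['zx', 'zx', 'zx']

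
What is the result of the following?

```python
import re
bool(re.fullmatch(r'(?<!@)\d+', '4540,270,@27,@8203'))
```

`re.fullmatch` is like wrapping the pattern in `^…$` (in single-line mode).
Here there's no way to consume every character, so the call returns None, and `bool(None)` is False.

False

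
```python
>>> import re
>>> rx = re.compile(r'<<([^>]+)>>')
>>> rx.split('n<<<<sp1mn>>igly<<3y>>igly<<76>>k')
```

['n', '<<sp1mn', 'igly', '3y', 'igly', '76', 'k']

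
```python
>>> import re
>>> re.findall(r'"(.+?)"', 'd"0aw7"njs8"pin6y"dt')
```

The `?` after the quantifier makes it lazy — it takes as little as possible before letting the rest of the pattern try.
`findall` collects group 1 from each match (2 total).

['0aw7', 'pin6y']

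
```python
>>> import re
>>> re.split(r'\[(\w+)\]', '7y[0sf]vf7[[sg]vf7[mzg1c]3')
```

Matches to split on: at [2:7] → '[0sf]'; at [11:15] → '[sg]'; at [18:25] → '[mzg1c]'.
With a capturing group present, the delimiter's captured portion is kept in the result list.

['7y', '0sf', 'vf7[', 'sg', 'vf7', 'mzg1c', '3']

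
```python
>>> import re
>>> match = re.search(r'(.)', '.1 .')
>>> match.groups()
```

('.',)

Pattern: any character (captured).
`re.search` tries every starting position until one works.
The match spans [0:1] → '.'.
Captured: group 1 = '.'.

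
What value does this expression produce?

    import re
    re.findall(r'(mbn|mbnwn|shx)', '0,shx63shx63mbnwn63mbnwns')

['shx', 'shx', 'mbn', 'mbn']

Alternation tries branches left to right and keeps the first one that lets the overall match succeed at that position.
One capturing group, so `findall` returns just the captured substring from each match — 4 in all.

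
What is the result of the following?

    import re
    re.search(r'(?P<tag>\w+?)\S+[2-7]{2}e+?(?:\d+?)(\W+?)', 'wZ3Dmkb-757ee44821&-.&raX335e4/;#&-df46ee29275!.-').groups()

('w', '!')

This matches one or more of a word character (lazy) (captured as 'tag'); then one or more of a non-whitespace character; then exactly 2 of a character in [2-7], then one or more of the literal 'e' (lazy); then one or more of a digit (lazy) (non-capturing group); then one or more of a non-word character (lazy) (captured).
A `+?`/`*?`/`{m,n}?` starts at its minimum and grows only as far as needed for what follows to match.
`re.search` tries every starting position until one works.
The match spans [0:47] → 'wZ3Dmkb-757ee44821&-.&raX335e4/;#&-df46ee29275!'.
Captured: group 1 = 'w', group 2 = '!'.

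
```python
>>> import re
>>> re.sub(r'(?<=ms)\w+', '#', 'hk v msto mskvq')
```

'hk v ms# ms#'

The lookaround is zero-width — it requires the adjacent text to match without consuming it, so the asserted text isn't part of the match.
Every occurrence is swapped for '#'.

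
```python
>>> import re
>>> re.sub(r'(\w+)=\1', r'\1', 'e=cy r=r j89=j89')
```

'e=cy r j89'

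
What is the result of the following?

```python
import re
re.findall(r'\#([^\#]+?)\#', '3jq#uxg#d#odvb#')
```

['uxg', 'odvb']

Scanning left to right: at [3:8] match '#uxg#', group 1 = 'uxg'; at [9:15] match '#odvb#', group 1 = 'odvb'.
One capturing group, so `findall` returns just the captured substring from each match — 2 in all.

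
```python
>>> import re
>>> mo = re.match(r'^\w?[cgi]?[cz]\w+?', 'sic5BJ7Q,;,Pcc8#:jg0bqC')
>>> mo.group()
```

The pattern matches anchored at the start of the string; then optionally a word character, then optionally one of [cgi]; then one of [cz]; then one or more of a word character (lazy).
`re.match` won't scan ahead — the pattern has to work from the very first character.
The match spans [0:4] → 'sic5'.

'sic5'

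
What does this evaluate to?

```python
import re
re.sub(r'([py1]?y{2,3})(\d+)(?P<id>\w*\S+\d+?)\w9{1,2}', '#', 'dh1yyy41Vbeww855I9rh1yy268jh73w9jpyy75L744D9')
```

'dh#'

This matches optionally one of [py1], then 2 to 3 of the literal 'y' (captured); then one or more of a digit (captured); then zero or more of a word character, then one or more of a non-whitespace character, then one or more of a digit (lazy) (captured as 'id'); then a word character, then 1 to 2 of the literal '9'.
Matches: at [2:44] → '1yyy41Vbeww855I9rh1yy268jh73w9jpyy75L744D9'.
Every occurrence is swapped for '#'.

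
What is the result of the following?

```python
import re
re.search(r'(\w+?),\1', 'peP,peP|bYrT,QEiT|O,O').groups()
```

A backreference is literal: `\1` must see the identical characters the first group matched.
`re.search` tries every starting position until one works.
The match spans [0:7] → 'peP,peP'.
Captured: group 1 = 'peP'.

('peP',)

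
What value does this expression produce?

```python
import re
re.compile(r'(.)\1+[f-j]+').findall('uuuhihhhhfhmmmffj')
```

A backreference is literal: `\1` must see the identical characters the first group matched.
Scanning left to right: at [0:11] match 'uuuhihhhhfh', group 1 = 'u'; at [11:17] match 'mmmffj', group 1 = 'm'.
`findall` collects group 1 from each match (2 total).

['u', 'm']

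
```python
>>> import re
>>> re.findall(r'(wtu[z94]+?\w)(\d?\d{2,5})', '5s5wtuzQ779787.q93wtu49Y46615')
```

[('wtuzQ', '779787'), ('wtu49Y', '46615')]

This matches the literal 'wtu', then one or more of one of [z94] (lazy), then a word character (captured); then optionally a digit, then 2 to 5 of a digit (captured).
Matches: at [3:14] match 'wtuzQ779787', groups = ('wtuzQ', '779787'); at [18:29] match 'wtu49Y46615', groups = ('wtu49Y', '46615').
`findall` packs the 2 group values into a tuple for every match.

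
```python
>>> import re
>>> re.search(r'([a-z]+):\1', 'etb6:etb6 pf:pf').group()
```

'pf:pf'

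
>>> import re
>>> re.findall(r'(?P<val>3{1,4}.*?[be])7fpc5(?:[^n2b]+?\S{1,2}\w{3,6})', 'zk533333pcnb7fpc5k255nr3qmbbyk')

['33333pcnb']

Pattern: 1 to 4 of the literal '3', then zero or more of any character (lazy), then one of [be] (captured as 'val'); then the literal '7f', then the literal 'pc5'; then one or more of any character except [n2b] (lazy), then 1 to 2 of a non-whitespace character, then 3 to 6 of a word character (non-capturing group).
Walking the string: at [3:26] match '33333pcnb7fpc5k255nr3qm', group 1 = '33333pcnb'.
Because there's exactly one group, `findall` drops the full match and keeps group 1 from the one hit.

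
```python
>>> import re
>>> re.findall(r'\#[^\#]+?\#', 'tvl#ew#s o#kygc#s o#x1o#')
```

['#ew#', '#kygc#', '#x1o#']

Walking the string: at [3:7] → '#ew#'; at [10:16] → '#kygc#'; at [19:24] → '#x1o#'.
`findall` yields the raw match text (3 of them) because the pattern has no groups.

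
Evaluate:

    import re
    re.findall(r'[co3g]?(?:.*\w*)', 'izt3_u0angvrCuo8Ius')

Since nothing is captured, `findall` lists the 2 matched substrings directly.

['izt3_u0angvrCuo8Ius', '']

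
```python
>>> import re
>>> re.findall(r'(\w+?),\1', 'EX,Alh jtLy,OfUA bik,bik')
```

A backreference is literal: `\1` must see the identical characters the first group matched.
Scanning left to right: at [17:24] match 'bik,bik', group 1 = 'bik'.
`findall` collects group 1 from the one match (1 total).

['bik']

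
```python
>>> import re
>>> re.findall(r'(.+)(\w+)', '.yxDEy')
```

This matches one or more of any character (captured); then one or more of a word character (captured).
Matches: at [0:6] match '.yxDEy', groups = ('.yxDE', 'y').
With 2 capturing groups, `findall` returns a 2-tuple per match.

[('.yxDE', 'y')]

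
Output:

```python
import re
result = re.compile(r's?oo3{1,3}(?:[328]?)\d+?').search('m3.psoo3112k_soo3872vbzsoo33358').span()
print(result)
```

(4, 9)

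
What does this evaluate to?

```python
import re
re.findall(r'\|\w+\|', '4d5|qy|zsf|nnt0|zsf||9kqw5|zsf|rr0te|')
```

['|qy|', '|nnt0|', '|9kqw5|', '|rr0te|']

Scanning left to right: at [3:7] → '|qy|'; at [10:16] → '|nnt0|'; at [20:27] → '|9kqw5|'; at [30:37] → '|rr0te|'.
No capturing groups, so `findall` returns the 4 full match strings.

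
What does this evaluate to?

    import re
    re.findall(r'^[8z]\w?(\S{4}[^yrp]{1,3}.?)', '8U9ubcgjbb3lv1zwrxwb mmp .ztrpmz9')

['9ubcgjbb']

With a single group, `findall` returns only what that group captured — 1 item.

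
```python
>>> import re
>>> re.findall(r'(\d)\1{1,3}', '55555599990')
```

['5', '5', '9']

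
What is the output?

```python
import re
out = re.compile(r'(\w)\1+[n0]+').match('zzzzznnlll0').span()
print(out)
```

With `match`, the pattern is implicitly anchored at the beginning.
The match spans [0:7] → 'zzzzznn'.

(0, 7)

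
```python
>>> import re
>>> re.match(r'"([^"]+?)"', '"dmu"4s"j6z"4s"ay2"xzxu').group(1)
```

'dmu'

`re.match` won't scan ahead — the pattern has to work from the very first character.
The match spans [0:5] → '"dmu"'.
Captured: group 1 = 'dmu'.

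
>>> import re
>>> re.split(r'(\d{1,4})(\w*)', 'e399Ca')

`re.split` interleaves the captured-group text with the surrounding fragments.

['e', '399', 'Ca', '']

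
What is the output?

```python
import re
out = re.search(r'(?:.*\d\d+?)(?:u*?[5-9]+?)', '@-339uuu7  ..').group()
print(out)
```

The pattern matches zero or more of any character, then a digit, then one or more of a digit (lazy) (non-capturing group); then zero or more of a literal 'u' (lazy), then one or more of a character in [5-9] (lazy) (non-capturing group).
The match spans [0:9] → '@-339uuu7'.

@-339uuu7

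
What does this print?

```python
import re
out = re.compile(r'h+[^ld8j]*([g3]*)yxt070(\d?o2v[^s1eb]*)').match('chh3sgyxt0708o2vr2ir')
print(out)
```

None

`match` is anchored at position 0; if the pattern doesn't fit there, it returns None.
Here position 0 doesn't satisfy it, so the call returns None.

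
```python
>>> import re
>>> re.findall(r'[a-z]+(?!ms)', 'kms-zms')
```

['kms', 'zms']

The negative lookahead/lookbehind blocks any match where the forbidden context is present.
Matches: at [0:3] → 'kms'; at [4:7] → 'zms'.
No capturing groups, so `findall` returns the 2 full match strings.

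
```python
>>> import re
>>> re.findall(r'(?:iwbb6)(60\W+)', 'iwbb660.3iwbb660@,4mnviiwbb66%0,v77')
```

One capturing group, so `findall` returns just the captured substring from each match — 2 in all.

['60.', '60@,']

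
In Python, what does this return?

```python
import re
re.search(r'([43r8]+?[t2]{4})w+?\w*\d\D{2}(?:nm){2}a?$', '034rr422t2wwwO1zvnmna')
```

Pattern: one or more of one of [43r8] (lazy), then exactly 4 of one of [t2] (captured); then one or more of the literal 'w' (lazy), then zero or more of a word character, then a digit; then exactly 2 of a non-digit, then the literal 'nm' repeated 2 times, then optionally a literal 'a'; then anchored at the end.
`re.search` tries every starting position until one works.
Here no position works, so the call returns None.

None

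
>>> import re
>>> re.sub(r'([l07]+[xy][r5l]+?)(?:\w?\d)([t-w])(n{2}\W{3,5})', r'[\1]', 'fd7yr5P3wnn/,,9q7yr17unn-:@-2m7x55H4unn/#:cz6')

This matches one or more of one of [l07], then one of [xy], then one or more of one of [r5l] (lazy) (captured); then optionally a word character, then a digit (non-capturing group); then a character in [t-w] (captured); then exactly 2 of the literal 'n', then 3 to 5 of a non-word character (captured).
Matches: at [2:14] → '7yr5P3wnn/,,'; at [16:28] → '7yr17unn-:@-'; at [30:42] → '7x55H4unn/#:'.
Each match is replaced using the text its own group 1 captured.

'fd[7yr5]9q[7yr]2m[7x55]cz6'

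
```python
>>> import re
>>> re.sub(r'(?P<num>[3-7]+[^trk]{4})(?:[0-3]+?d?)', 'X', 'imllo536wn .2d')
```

The pattern matches one or more of a character in [3-7], then exactly 4 of any character except [trk] (captured as 'num'); then one or more of a character in [0-3] (lazy), then optionally a literal 'd' (non-capturing group).
Matches: at [5:14] → '536wn .2d'.
Every occurrence is swapped for 'X'.

'imlloX'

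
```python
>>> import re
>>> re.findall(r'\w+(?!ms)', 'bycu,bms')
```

['bycu', 'bms']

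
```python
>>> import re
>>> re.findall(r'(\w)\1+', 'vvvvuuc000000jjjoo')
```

['v', 'u', '0', 'j', 'o']

`\1` has to match the exact text group 1 already captured.
Walking the string: at [0:4] match 'vvvv', group 1 = 'v'; at [4:6] match 'uu', group 1 = 'u'; at [7:13] match '000000', group 1 = '0'; at [13:16] match 'jjj', group 1 = 'j'; at [16:18] match 'oo', group 1 = 'o'.
With a single group, `findall` returns only what that group captured — 5 items.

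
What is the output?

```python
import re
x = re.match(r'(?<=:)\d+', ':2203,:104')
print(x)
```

None

`re.match` won't scan ahead — the pattern has to work from the very first character.
Here position 0 doesn't satisfy it, so the call returns None.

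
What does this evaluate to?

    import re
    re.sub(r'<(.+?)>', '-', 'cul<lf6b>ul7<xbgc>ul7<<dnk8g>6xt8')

With the lazy modifier that quantifier settles for the fewest repetitions that let the rest of the pattern succeed (the atoms after it are unaffected and can still be greedy).
Matches: at [3:9] → '<lf6b>'; at [12:18] → '<xbgc>'; at [21:29] → '<<dnk8g>'.
`sub` substitutes '-' at each match site.

'cul-ul7-ul7-6xt8'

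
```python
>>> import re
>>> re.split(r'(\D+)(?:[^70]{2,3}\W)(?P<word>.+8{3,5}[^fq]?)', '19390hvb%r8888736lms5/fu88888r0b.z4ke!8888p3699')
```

['19390', 'h', 'r8888736lms5/fu88888r0b.z4ke!8888p', '3699']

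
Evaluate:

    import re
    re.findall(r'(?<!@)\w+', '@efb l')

['fb', 'l']

`(?!…)`/`(?<!…)` only lets a position through if the neighbouring text does NOT match; no characters are consumed.
No capturing groups, so `findall` returns the 2 full match strings.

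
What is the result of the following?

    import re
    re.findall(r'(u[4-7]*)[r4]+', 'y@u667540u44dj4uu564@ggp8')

['u6675', 'u4', 'u56']

Pattern: a literal 'u', then zero or more of a character in [4-7] (captured); then one or more of one of [r4].
`findall` collects group 1 from each match (3 total).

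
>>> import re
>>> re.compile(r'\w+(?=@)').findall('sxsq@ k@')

The `(?=…)`/`(?<=…)` assertion just peeks at neighbouring text; it doesn't advance the match position.
No capturing groups, so `findall` returns the 2 full match strings.

['sxsq', 'k']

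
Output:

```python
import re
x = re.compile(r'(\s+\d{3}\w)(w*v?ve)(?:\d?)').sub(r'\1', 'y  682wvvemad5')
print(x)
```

The pattern matches one or more of whitespace, then exactly 3 of a digit, then a word character (captured); then zero or more of a literal 'w', then optionally a literal 'v', then the literal 've' (captured); then optionally a digit (non-capturing group).
Matches: at [1:10] → '  682wvve'.
`\1` in the replacement pulls in group 1's text for each match.

y  682wmad5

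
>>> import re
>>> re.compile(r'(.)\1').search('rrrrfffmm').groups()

A backreference is literal: `\1` must see the identical characters the first group matched.
`re.search` tries every starting position until one works.
The match spans [0:2] → 'rr'.
Captured: group 1 = 'r'.

('r',)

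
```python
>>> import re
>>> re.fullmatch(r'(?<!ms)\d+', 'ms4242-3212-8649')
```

`re.fullmatch` requires the pattern to consume the entire string.
Here the string isn't matched end-to-end, so the call returns None.

None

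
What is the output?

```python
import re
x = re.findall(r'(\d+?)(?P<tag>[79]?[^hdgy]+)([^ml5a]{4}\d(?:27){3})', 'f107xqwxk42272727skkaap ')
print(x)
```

[('1', '07xq', 'wxk42272727')]

Multiple groups make `findall` return tuples — one 3-tuple for the one match.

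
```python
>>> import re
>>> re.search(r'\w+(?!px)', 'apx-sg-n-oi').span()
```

A negative assertion filters positions out without eating any characters.
The match spans [0:3] → 'apx'.

(0, 3)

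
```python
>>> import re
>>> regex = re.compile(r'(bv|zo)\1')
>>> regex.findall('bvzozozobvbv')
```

['zo', 'bv']

`\1` has to match the exact text group 1 already captured.
Matches: at [2:6] match 'zozo', group 1 = 'zo'; at [8:12] match 'bvbv', group 1 = 'bv'.
Because there's exactly one group, `findall` drops the full match and keeps group 1 from each hit.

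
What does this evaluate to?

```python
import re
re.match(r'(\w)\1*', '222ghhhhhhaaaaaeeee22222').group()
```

'222'

`re.match` only tries the pattern at the start of the string.
The match spans [0:3] → '222'.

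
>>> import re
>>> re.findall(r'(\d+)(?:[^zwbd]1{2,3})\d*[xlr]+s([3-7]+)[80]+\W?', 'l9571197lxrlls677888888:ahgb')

[('95', '677')]

This matches one or more of a digit (captured); then any character except [zwbd], then 2 to 3 of the literal '1' (non-capturing group); then zero or more of a digit, then one or more of one of [xlr], then the literal 's'; then one or more of a character in [3-7] (captured); then one or more of one of [80], then optionally a non-word character.
Matches: at [1:24] match '9571197lxrlls677888888:', groups = ('95', '677').
With 2 capturing groups, `findall` returns a 2-tuple per match.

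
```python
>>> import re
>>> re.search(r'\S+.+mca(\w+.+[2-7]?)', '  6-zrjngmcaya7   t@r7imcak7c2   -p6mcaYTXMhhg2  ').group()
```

'6-zrjngmcaya7   t@r7imcak7c2   -p6mcaYTXMhhg2  '

Pattern: one or more of a non-whitespace character; then one or more of any character, then the literal 'mca'; then one or more of a word character, then one or more of any character, then optionally a character in [2-7] (captured).
The match spans [2:49] → '6-zrjngmcaya7   t@r7imcak7c2   -p6mcaYTXMhhg2  '.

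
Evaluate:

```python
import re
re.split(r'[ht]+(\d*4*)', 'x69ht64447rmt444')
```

['x69', '64447', 'rm', '444', '']

Pattern: one or more of one of [ht]; then zero or more of a digit, then zero or more of the literal '4' (captured).
Matches to split on: at [3:10] → 'ht64447'; at [12:16] → 't444'.
The group in the pattern means `split` returns the separators' captures alongside the pieces.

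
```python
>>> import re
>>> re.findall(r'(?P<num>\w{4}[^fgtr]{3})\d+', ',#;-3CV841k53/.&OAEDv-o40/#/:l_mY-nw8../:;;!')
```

['3CV841k', 'OAEDv-o', 'l_mY-nw']

Pattern: exactly 4 of a word character, then exactly 3 of any character except [fgtr] (captured as 'num'); then one or more of a digit.
Scanning left to right: at [4:13] match '3CV841k53', group 1 = '3CV841k'; at [16:25] match 'OAEDv-o40', group 1 = 'OAEDv-o'; at [29:37] match 'l_mY-nw8', group 1 = 'l_mY-nw'.
One capturing group, so `findall` returns just the captured substring from each match — 3 in all.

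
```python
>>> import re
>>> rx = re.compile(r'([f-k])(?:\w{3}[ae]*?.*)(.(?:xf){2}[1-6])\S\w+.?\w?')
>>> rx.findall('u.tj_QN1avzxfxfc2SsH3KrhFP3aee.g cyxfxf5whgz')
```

[('j', 'yxfxf5')]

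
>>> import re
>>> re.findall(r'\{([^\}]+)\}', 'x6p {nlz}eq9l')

['nlz']

`findall` collects group 1 from the one match (1 total).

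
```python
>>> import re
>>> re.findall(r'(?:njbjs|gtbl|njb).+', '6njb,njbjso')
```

['njb,njbjso']

`findall` yields the raw match text (1 of them) because the pattern has no groups.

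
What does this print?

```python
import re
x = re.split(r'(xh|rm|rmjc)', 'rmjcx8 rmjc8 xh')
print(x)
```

Alternation tries branches left to right and keeps the first one that lets the overall match succeed at that position.
Matches to split on: at [0:2] → 'rm'; at [7:9] → 'rm'; at [13:15] → 'xh'.
Because the pattern has a capturing group, `split` also inserts each captured text between the pieces.

['', 'rm', 'jcx8 ', 'rm', 'jc8 ', 'xh', '']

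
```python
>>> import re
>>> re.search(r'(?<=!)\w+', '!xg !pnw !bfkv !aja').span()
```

(1, 3)

The positive lookaround only admits positions where the adjacent text matches; those characters stay outside the span.
`re.search` scans for the first position where the pattern succeeds.
The match spans [1:3] → 'xg'.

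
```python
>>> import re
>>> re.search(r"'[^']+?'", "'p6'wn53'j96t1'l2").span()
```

(0, 4)

Unlike `match`, `search` isn't anchored — it looks for the pattern anywhere in the string.
The match spans [0:4] → "'p6'".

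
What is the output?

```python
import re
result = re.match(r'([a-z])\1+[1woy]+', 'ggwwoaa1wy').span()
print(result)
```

A backreference is literal: `\1` must see the identical characters the first group matched.
`match` is anchored at position 0; if the pattern doesn't fit there, it returns None.
The match spans [0:5] → 'ggwwo'.
Captured: group 1 = 'g'.

(0, 5)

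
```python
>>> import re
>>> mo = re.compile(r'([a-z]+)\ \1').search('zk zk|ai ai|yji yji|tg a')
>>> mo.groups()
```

After group 1 captures some text, `\1` only succeeds where that same text appears again.
Unlike `match`, `search` isn't anchored — it looks for the pattern anywhere in the string.
The match spans [0:5] → 'zk zk'.
Captured: group 1 = 'zk'.

('zk',)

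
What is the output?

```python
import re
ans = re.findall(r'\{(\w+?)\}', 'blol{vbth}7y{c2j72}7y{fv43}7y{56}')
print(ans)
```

['vbth', 'c2j72', 'fv43', '56']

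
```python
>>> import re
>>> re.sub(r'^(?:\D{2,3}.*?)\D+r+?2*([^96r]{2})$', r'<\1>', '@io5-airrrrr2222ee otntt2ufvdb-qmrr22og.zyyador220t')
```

This matches anchored at the start of the string; then 2 to 3 of a non-digit, then zero or more of any character (lazy) (non-capturing group); then one or more of a non-digit; then one or more of the literal 'r' (lazy), then zero or more of the literal '2'; then exactly 2 of any character except [96r] (captured); then anchored at the end.
Matches: at [0:51] → '@io5-airrrrr2222ee otntt2ufvdb-qmrr22og.zyyador220t'.
`\1` in the replacement pulls in group 1's text for each match.

'<0t>'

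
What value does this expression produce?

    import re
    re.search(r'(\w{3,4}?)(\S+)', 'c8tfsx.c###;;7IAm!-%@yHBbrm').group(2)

'fsx.c###;;7IAm!-%@yHBbrm'

The pattern matches 3 to 4 of a word character (lazy) (captured); then one or more of a non-whitespace character (captured).
Lazy quantifiers expand one character at a time until the remainder of the pattern can match.
`re.search` scans for the first position where the pattern succeeds.
The match spans [0:27] → 'c8tfsx.c###;;7IAm!-%@yHBbrm'.
Captured: group 1 = 'c8t', group 2 = 'fsx.c###;;7IAm!-%@yHBbrm'.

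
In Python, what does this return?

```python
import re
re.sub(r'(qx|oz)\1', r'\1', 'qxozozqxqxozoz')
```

'qxozqxoz'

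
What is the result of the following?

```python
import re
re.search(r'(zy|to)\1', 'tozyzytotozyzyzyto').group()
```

The backreference `\1` re-matches whatever the first group consumed, character for character.
Unlike `match`, `search` isn't anchored — it looks for the pattern anywhere in the string.
The match spans [2:6] → 'zyzy'.
Captured: group 1 = 'zy'.

'zyzy'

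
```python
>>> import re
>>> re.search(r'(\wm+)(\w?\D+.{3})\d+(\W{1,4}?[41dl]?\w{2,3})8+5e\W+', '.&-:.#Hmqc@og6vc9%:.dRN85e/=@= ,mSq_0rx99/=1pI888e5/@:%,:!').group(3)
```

'%:.dRN'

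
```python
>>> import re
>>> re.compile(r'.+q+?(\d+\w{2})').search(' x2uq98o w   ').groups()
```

The match spans [0:8] → ' x2uq98o'.
Captured: group 1 = '98o'.

('98o',)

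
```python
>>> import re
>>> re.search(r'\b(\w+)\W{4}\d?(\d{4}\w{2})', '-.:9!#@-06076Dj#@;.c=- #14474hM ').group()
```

'9!#@-06076Dj'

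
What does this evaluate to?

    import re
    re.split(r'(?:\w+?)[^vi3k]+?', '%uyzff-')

Pattern: one or more of a word character (lazy) (non-capturing group); then one or more of any character except [vi3k] (lazy).
A non-greedy quantifier consumes as few characters as it can — just enough that the remainder of the pattern still matches from where it stops; whatever follows it matches normally.
Matches to split on: at [1:3] → 'uy'; at [3:5] → 'zf'; at [5:7] → 'f-'.
Splitting on the pattern gives 4 pieces.

['%', '', '', '']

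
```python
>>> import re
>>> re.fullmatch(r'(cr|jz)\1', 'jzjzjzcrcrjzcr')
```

None

A backreference is literal: `\1` must see the identical characters the first group matched.
For `fullmatch`, every character of the input must be accounted for by the pattern.
Here the pattern can't cover the whole string, so the call returns None.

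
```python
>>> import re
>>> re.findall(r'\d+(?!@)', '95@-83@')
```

Because the assertion is negative and zero-width, positions next to the forbidden text are skipped.
Matches: at [0:1] → '9'; at [4:5] → '8'.
With no groups in the pattern, `findall` gives back each whole match — 2 here.

['9', '8']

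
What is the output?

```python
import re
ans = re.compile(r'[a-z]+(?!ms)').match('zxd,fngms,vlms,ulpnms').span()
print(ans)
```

(0, 3)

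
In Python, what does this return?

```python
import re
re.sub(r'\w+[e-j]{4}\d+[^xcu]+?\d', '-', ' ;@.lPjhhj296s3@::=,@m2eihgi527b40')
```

Pattern: one or more of a word character, then exactly 4 of a character in [e-j]; then one or more of a digit, then one or more of any character except [xcu] (lazy), then a digit.
The `?` after the quantifier makes it lazy — it takes as little as possible before letting the rest of the pattern try.
Matches: at [4:15] → 'lPjhhj296s3'; at [21:33] → 'm2eihgi527b4'.
Every occurrence is swapped for '-'.

' ;@.-@::=,@-0'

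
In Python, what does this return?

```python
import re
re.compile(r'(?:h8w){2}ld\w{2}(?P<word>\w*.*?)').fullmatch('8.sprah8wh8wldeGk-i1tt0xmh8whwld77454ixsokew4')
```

This matches the literal 'h8w' repeated 2 times, then the literal 'ld', then exactly 2 of a word character; then zero or more of a word character, then zero or more of any character (lazy) (captured as 'word').
`re.fullmatch` is like wrapping the pattern in `^…$` (in single-line mode).
Here there's no way to consume every character, so the call returns None.

None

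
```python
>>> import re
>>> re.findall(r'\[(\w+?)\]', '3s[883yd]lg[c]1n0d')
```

['883yd', 'c']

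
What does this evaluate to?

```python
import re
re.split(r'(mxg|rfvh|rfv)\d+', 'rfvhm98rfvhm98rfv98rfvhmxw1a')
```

['rfvhm98rfvhm98', 'rfv', 'rfvhmxw1a']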